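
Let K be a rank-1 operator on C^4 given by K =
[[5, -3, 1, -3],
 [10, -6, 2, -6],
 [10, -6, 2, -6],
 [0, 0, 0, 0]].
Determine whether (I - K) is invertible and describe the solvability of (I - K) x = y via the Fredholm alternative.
(I - K) is singular (det(I - K) = 0, i.e. 1 ∈ sigma(K)). (I - K) x = y is solvable iff y ⊥ ker((I - K)^*) = span{(5, -3, 1, -3)}, i.e. iff 5y_1 - 3y_2 + y_3 - 3y_4 = 0. When solvable, the solutions are x = y + c·(1, 2, 2, 0), c arbitrary (ker(I - K) = span{(1, 2, 2, 0)}, dimension 1).

K has rank 1, so it is an outer product K = u v^T: every row of K is a multiple of one row vector. Reading off the entries, u = (1, 2, 2, 0) and v = (5, -3, 1, -3) (row i of K equals u_i·v^T). A rank-one matrix u v^T satisfies K u = u (v·u) and kills the (3)-dimensional subspace v^⊥, so its characteristic polynomial is lambda^3 (lambda - v·u) with v·u = tr K = 1. Hence the eigenvalues of I - K are 1 (multiplicity 3) and 1 - (1) = 0, so det(I - K) = 0. (Direct check: I - K =
[[-4, 3, -1, 3],
 [-10, 7, -2, 6],
 [-10, 6, -1, 6],
 [0, 0, 0, 1]]
has determinant 0.) So 1 is an eigenvalue of K and (I - K) is not invertible. The finite-dimensional Fredholm alternative says: either (I - K) is invertible, or ker(I - K) ≠ {0} and then range(I - K) = ker((I - K)^*)^⊥, with dim ker(I - K) = dim ker((I - K)^*). We are in the second case, so we need both kernels. Kernel of I - K: (I - K) u = u - u (v·u) = u - u = 0, so ker(I - K) = span{u} = span{(1, 2, 2, 0)} (it is exactly 1-dimensional because rank(I - K) = 3). Kernel of the adjoint: K is real, so (I - K)^* = I - K^T = I - v u^T, and (I - v u^T) v = v - v (u·v) = 0; hence ker((I - K)^*) = span{v} = span{(5, -3, 1, -3)}. Therefore (I - K) x = y is solvable iff <y, v> = 0, i.e. iff 5y_1 - 3y_2 + y_3 - 3y_4 = 0. When this holds, K y = u (v·y) = 0, so (I - K) y = y and x = y is a particular solution; the full solution set is the line x = y + c·u = y + c·(1, 2, 2, 0), c ∈ C.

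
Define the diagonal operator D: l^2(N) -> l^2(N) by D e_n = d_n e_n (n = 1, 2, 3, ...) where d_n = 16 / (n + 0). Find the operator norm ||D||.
||D|| = 16 (attained at n = 1)

For D diagonal, ||D|| = sup_n |d_n| = sup_n 16/(n + 0). This is positive and strictly decreasing in n, so the supremum is attained at n = 1: d_1 = 16/(1 + 0) = 16. Hence ||D|| = 16.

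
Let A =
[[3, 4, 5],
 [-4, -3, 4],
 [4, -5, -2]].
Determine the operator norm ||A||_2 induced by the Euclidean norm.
||A||_2 ≈ 8.1267 (= sqrt(largest eigenvalue of A^T A))

||A||_2 = sigma_max(A) = sqrt(lambda_max(A^T A)). Form the symmetric matrix M = A^T A =
[[41, 4, -9],
 [4, 50, 18],
 [-9, 18, 45]].
Its characteristic polynomial (trace, sum of principal 2x2 minors, determinant of M give the coefficients) is
  p(λ) = det(λ I - M) = λ^3 - 136λ^2 + 5724λ - 72900.
No integer candidate from the rational root theorem (±divisors of 72900) is a root, so the roots are irrational. The cubic discriminant is Δ = 342046800 > 0, so there are three distinct real roots. p(24) = -36 and p(25) = 825 have opposite signs, so a root lies in (24, 25); Newton's method refines it to λ ≈ 24.0391. p(45) = 405 and p(46) = -36 have opposite signs, so a root lies in (45, 46); Newton's method refines it to λ ≈ 45.9182. p(66) = -36 and p(67) = 867 have opposite signs, so a root lies in (66, 67); Newton's method refines it to λ ≈ 66.0427. Check (Vieta): the three roots sum to 136, matching tr M = 136.
So the eigenvalues of A^T A are ≈ 24.0391, 45.9182, 66.0427 (all ≥ 0, as they must be for A^T A). The largest is λ_max ≈ 66.0427, hence ||A||_2 = sqrt(λ_max) ≈ 8.1267.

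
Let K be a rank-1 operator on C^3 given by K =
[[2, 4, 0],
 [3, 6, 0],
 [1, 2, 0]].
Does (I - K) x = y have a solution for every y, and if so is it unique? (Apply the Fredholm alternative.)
(I - K) is invertible (det(I - K) = -7 ≠ 0), so for every y in C^3 the equation (I - K) x = y has a unique solution.

K has rank 1, so it is an outer product K = u v^T: every row of K is a multiple of one row vector. Reading off the entries, u = (2, 3, 1) and v = (1, 2, 0) (row i of K equals u_i·v^T). A rank-one matrix u v^T satisfies K u = u (v·u) and kills the (2)-dimensional subspace v^⊥, so its characteristic polynomial is lambda^2 (lambda - v·u) with v·u = tr K = 8. Hence the eigenvalues of I - K are 1 (multiplicity 2) and 1 - (8) = -7, so det(I - K) = -7. (Direct check: I - K =
[[-1, -4, 0],
 [-3, -5, 0],
 [-1, -2, 1]]
has determinant -7.) The finite-dimensional Fredholm alternative says: either (I - K) is invertible, or ker(I - K) ≠ {0} and then range(I - K) = ker((I - K)^*)^⊥, with dim ker(I - K) = dim ker((I - K)^*). Since det(I - K) ≠ 0, 1 is not an eigenvalue of K and ker(I - K) = {0}, so we are in the first case: for every y there is a unique x = (I - K)^(-1) y. Explicitly, by the Sherman–Morrison formula, (I - u v^T)^(-1) = I + u v^T/(1 - v·u), i.e. (I - K)^(-1) = I + K/(-7).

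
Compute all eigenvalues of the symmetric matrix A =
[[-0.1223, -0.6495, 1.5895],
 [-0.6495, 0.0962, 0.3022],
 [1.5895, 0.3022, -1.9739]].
sigma(A) ≈ {-3, 0, 1}

A is real symmetric, so its spectrum consists of real eigenvalues. Expanding the characteristic polynomial of the displayed matrix gives
  det(λ I - A) = p(λ) = λ^3 + (2)λ^2 + (-3)λ + (0).
Solving p(λ) = 0 yields eigenvalues ≈ -3, 0, 1. (A is shown rounded to 4 decimals, so these recover the underlying integer eigenvalues to within that precision.)
Verification: the trace of A = -2 equals the sum of eigenvalues -2, and det(A) ≈ 0.0001 matches the eigenvalue product 0.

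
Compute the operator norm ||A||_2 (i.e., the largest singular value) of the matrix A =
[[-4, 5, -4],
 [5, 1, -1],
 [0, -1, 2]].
||A||_2 ≈ 7.9311 (= sqrt(largest eigenvalue of A^T A))

||A||_2 = sigma_max(A) = sqrt(lambda_max(A^T A)). Form the symmetric matrix M = A^T A =
[[41, -15, 11],
 [-15, 27, -23],
 [11, -23, 21]].
Its characteristic polynomial (trace, sum of principal 2x2 minors, determinant of M give the coefficients) is
  p(λ) = det(λ I - M) = λ^3 - 89λ^2 + 1660λ - 1156.
No integer candidate from the rational root theorem (±divisors of 1156) is a root, so the roots are irrational. The cubic discriminant is Δ = 3308239792 > 0, so there are three distinct real roots. p(0) = -1156 and p(1) = 416 have opposite signs, so a root lies in (0, 1); Newton's method refines it to λ ≈ 0.7243. p(25) = 344 and p(26) = -584 have opposite signs, so a root lies in (25, 26); Newton's method refines it to λ ≈ 25.3739. p(62) = -2024 and p(63) = 230 have opposite signs, so a root lies in (62, 63); Newton's method refines it to λ ≈ 62.9018. Check (Vieta): the three roots sum to 89, matching tr M = 89.
So the eigenvalues of A^T A are ≈ 0.7243, 25.3739, 62.9018 (all ≥ 0, as they must be for A^T A). The largest is λ_max ≈ 62.9018, hence ||A||_2 = sqrt(λ_max) ≈ 7.9311.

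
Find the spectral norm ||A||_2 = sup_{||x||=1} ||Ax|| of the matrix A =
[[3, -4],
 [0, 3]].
||A||_2 = sqrt((34 + sqrt(832))/2) ≈ 5.6056 (= sqrt(largest eigenvalue of A^T A))

||A||_2 = sigma_max(A) = sqrt(lambda_max(A^T A)). Form the symmetric matrix M = A^T A =
[[9, -12],
 [-12, 25]].
Its characteristic polynomial (trace, determinant of M give the coefficients) is
  p(λ) = det(λ I - M) = λ^2 - 34λ + 81.
For λ^2 - 34λ + 81 the discriminant is 832. It is nonnegative but not a perfect square, so the roots are real and irrational: λ = (34 ± sqrt(832))/2 ≈ 31.4222, 2.5778.
So the eigenvalues of A^T A are ≈ 2.5778, 31.4222 (all ≥ 0, as they must be for A^T A). The largest is λ_max = (34 + sqrt(832))/2 ≈ 31.4222, hence ||A||_2 = sqrt(λ_max) = sqrt((34 + sqrt(832))/2) ≈ 5.6056.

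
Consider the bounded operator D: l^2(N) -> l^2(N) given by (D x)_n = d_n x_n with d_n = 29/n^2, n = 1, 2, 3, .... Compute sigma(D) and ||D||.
sigma(D) = {29/n^2 : n ≥ 1} ∪ {0}; ||D|| = 29

A bounded diagonal operator on l^2 with diagonal entries d_n has spectrum equal to the closure of {d_n : n ≥ 1}: every d_n is an eigenvalue (with eigenvector e_n), so {d_n} ⊂ sigma(D); the spectrum is closed, so its closure is too; and for lambda not in the closure, (D - lambda I) has bounded inverse (the diagonal entries 1/(d_n - lambda) are bounded). For our sequence d_n = 29/n^2, n = 1, 2, 3, ...:
  - {d_n} = {29/n^2 : n ≥ 1}; the only limit point is 0
  - closure = {29/n^2 : n ≥ 1} ∪ {0}
For the norm: a diagonal operator has ||D|| = sup_n |d_n|. Here d_n = 29/n^2 is positive and decreasing, so sup_n |d_n| = d_1 = 29. So ||D|| = 29.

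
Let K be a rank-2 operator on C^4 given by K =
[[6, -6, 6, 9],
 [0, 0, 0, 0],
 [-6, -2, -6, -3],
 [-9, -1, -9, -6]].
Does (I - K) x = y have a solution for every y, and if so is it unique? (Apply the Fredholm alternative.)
(I - K) is invertible (det(I - K) = 61 ≠ 0), so for every y in C^4 the equation (I - K) x = y has a unique solution.

K has rank 2 and factors as K = U V^T = u1 v1^T + u2 v2^T with u1 = (3, 0, -1, -2), v1 = (3, -1, 3, 3), u2 = (-1, 0, -1, -1), v2 = (3, 3, 3, 0) (multiplying out reproduces the displayed K). The nonzero eigenvalues of U V^T coincide with those of the 2 x 2 matrix G = V^T U = [[v1·u1, v1·u2], [v2·u1, v2·u2]] = [[0, -9], [6, -6]], and by the Sylvester determinant identity det(I_4 - U V^T) = det(I_2 - V^T U) = det([[1, 9], [-6, 7]]) = (1)(7) - (9)(-6) = 61. (Direct check: I - K =
[[-5, 6, -6, -9],
 [0, 1, 0, 0],
 [6, 2, 7, 3],
 [9, 1, 9, 7]]
has determinant 61.) The finite-dimensional Fredholm alternative says: either (I - K) is invertible, or ker(I - K) ≠ {0} and then range(I - K) = ker((I - K)^*)^⊥, with dim ker(I - K) = dim ker((I - K)^*). Since det(I - K) ≠ 0, 1 is not an eigenvalue of K and ker(I - K) = {0}, so we are in the first case: for every y there is a unique x = (I - K)^(-1) y. (Explicitly, by the Woodbury identity, (I - U V^T)^(-1) = I + U (I_2 - G)^(-1) V^T.)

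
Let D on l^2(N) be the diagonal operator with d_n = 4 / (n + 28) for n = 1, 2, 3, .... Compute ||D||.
||D|| = 4/29 (attained at n = 1)

For D diagonal, ||D|| = sup_n |d_n| = sup_n 4/(n + 28). This is positive and strictly decreasing in n, so the supremum is attained at n = 1: d_1 = 4/(1 + 28) = 4/29. Hence ||D|| = 4/29.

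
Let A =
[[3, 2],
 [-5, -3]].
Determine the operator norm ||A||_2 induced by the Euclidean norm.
||A||_2 = sqrt((47 + sqrt(2205))/2) ≈ 6.8541 (= sqrt(largest eigenvalue of A^T A))

||A||_2 = sigma_max(A) = sqrt(lambda_max(A^T A)). Form the symmetric matrix M = A^T A =
[[34, 21],
 [21, 13]].
Its characteristic polynomial (trace, determinant of M give the coefficients) is
  p(λ) = det(λ I - M) = λ^2 - 47λ + 1.
For λ^2 - 47λ + 1 the discriminant is 2205. It is nonnegative but not a perfect square, so the roots are real and irrational: λ = (47 ± sqrt(2205))/2 ≈ 46.9787, 0.0213.
So the eigenvalues of A^T A are ≈ 0.0213, 46.9787 (all ≥ 0, as they must be for A^T A). The largest is λ_max = (47 + sqrt(2205))/2 ≈ 46.9787, hence ||A||_2 = sqrt(λ_max) = sqrt((47 + sqrt(2205))/2) ≈ 6.8541.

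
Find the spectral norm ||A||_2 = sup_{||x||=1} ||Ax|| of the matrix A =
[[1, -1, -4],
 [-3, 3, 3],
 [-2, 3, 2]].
||A||_2 ≈ 7.5104 (= sqrt(largest eigenvalue of A^T A))

||A||_2 = sigma_max(A) = sqrt(lambda_max(A^T A)). Form the symmetric matrix M = A^T A =
[[14, -16, -17],
 [-16, 19, 19],
 [-17, 19, 29]].
Its characteristic polynomial (trace, sum of principal 2x2 minors, determinant of M give the coefficients) is
  p(λ) = det(λ I - M) = λ^3 - 62λ^2 + 317λ - 81.
No integer candidate from the rational root theorem (±divisors of 81) is a root, so the roots are irrational. The cubic discriminant is Δ = 210119777 > 0, so there are three distinct real roots. p(0) = -81 and p(1) = 175 have opposite signs, so a root lies in (0, 1); Newton's method refines it to λ ≈ 0.2697. p(5) = 79 and p(6) = -195 have opposite signs, so a root lies in (5, 6); Newton's method refines it to λ ≈ 5.3249. p(56) = -1145 and p(57) = 1743 have opposite signs, so a root lies in (56, 57); Newton's method refines it to λ ≈ 56.4054. Check (Vieta): the three roots sum to 62, matching tr M = 62.
So the eigenvalues of A^T A are ≈ 0.2697, 5.3249, 56.4054 (all ≥ 0, as they must be for A^T A). The largest is λ_max ≈ 56.4054, hence ||A||_2 = sqrt(λ_max) ≈ 7.5104.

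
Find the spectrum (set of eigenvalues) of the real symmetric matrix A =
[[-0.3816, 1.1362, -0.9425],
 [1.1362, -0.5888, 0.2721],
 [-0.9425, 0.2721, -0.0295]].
sigma(A) ≈ {-2, 0, 1}

A is real symmetric, so its spectrum consists of real eigenvalues. Expanding the characteristic polynomial of the displayed matrix gives
  det(λ I - A) = p(λ) = λ^3 + (1)λ^2 + (-2)λ + (0).
Solving p(λ) = 0 yields eigenvalues ≈ -2, 0, 1. (A is shown rounded to 4 decimals, so these recover the underlying integer eigenvalues to within that precision.)
Verification: the trace of A = -1 equals the sum of eigenvalues -1, and det(A) ≈ -0.0000 matches the eigenvalue product 0.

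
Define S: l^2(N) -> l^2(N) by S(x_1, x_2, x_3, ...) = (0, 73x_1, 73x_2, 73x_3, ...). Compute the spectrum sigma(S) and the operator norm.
sigma(S) = closed disk {z in C : |z| ≤ 73}; ||S|| = 73

Note S = 73·U where U is the unit right shift (U x)_k = x_{k-1} (with x_0 := 0); so ||S|| = 73||U|| and sigma(S) = 73·sigma(U). ||S x||^2 = sum_{k≥1} |73x_k|^2 = 5329||x||^2, so ||S|| = 73 and sigma(S) ⊂ {|z| ≤ 73}. For any |lambda| < 73, the equation (S - lambda I) x = 0 forces x_1 = 0, then 73x_k = lambda x_{k+1} ⇒ x = 0, so S has no eigenvalues. But (S - lambda I) is not surjective for |lambda| < 73: solving (S - lambda I) x = e_1 would require x_n proportional to (lambda/73)^(-n), which is not in l^2. So every |lambda| < 73 lies in the residual spectrum. The boundary |lambda| = 73 is in the approximate point spectrum (the spectrum is closed). Hence sigma(S) is the closed disk of radius 73.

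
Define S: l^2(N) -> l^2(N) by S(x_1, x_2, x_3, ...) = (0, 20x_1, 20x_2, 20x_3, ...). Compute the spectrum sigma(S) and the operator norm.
sigma(S) = closed disk {z in C : |z| ≤ 20}; ||S|| = 20

Note S = 20·U where U is the unit right shift (U x)_k = x_{k-1} (with x_0 := 0); so ||S|| = 20||U|| and sigma(S) = 20·sigma(U). ||S x||^2 = sum_{k≥1} |20x_k|^2 = 400||x||^2, so ||S|| = 20 and sigma(S) ⊂ {|z| ≤ 20}. For any |lambda| < 20, the equation (S - lambda I) x = 0 forces x_1 = 0, then 20x_k = lambda x_{k+1} ⇒ x = 0, so S has no eigenvalues. But (S - lambda I) is not surjective for |lambda| < 20: solving (S - lambda I) x = e_1 would require x_n proportional to (lambda/20)^(-n), which is not in l^2. So every |lambda| < 20 lies in the residual spectrum. The boundary |lambda| = 20 is in the approximate point spectrum (the spectrum is closed). Hence sigma(S) is the closed disk of radius 20.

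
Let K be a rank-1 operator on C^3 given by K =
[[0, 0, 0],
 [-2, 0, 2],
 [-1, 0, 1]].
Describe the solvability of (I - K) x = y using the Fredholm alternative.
(I - K) is singular (det(I - K) = 0, i.e. 1 ∈ sigma(K)). (I - K) x = y is solvable iff y ⊥ ker((I - K)^*) = span{(1, 0, -1)}, i.e. iff y_1 - y_3 = 0. When solvable, the solutions are x = y + c·(0, -2, -1), c arbitrary (ker(I - K) = span{(0, -2, -1)}, dimension 1).

K has rank 1, so it is an outer product K = u v^T: every row of K is a multiple of one row vector. Reading off the entries, u = (0, -2, -1) and v = (1, 0, -1) (row i of K equals u_i·v^T). A rank-one matrix u v^T satisfies K u = u (v·u) and kills the (2)-dimensional subspace v^⊥, so its characteristic polynomial is lambda^2 (lambda - v·u) with v·u = tr K = 1. Hence the eigenvalues of I - K are 1 (multiplicity 2) and 1 - (1) = 0, so det(I - K) = 0. (Direct check: I - K =
[[1, 0, 0],
 [2, 1, -2],
 [1, 0, 0]]
has determinant 0.) So 1 is an eigenvalue of K and (I - K) is not invertible. The finite-dimensional Fredholm alternative says: either (I - K) is invertible, or ker(I - K) ≠ {0} and then range(I - K) = ker((I - K)^*)^⊥, with dim ker(I - K) = dim ker((I - K)^*). We are in the second case, so we need both kernels. Kernel of I - K: (I - K) u = u - u (v·u) = u - u = 0, so ker(I - K) = span{u} = span{(0, -2, -1)} (it is exactly 1-dimensional because rank(I - K) = 2). Kernel of the adjoint: K is real, so (I - K)^* = I - K^T = I - v u^T, and (I - v u^T) v = v - v (u·v) = 0; hence ker((I - K)^*) = span{v} = span{(1, 0, -1)}. Therefore (I - K) x = y is solvable iff <y, v> = 0, i.e. iff y_1 - y_3 = 0. When this holds, K y = u (v·y) = 0, so (I - K) y = y and x = y is a particular solution; the full solution set is the line x = y + c·u = y + c·(0, -2, -1), c ∈ C.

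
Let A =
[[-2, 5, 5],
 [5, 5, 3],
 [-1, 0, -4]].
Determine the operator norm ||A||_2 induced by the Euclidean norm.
||A||_2 ≈ 9.7201 (= sqrt(largest eigenvalue of A^T A))

||A||_2 = sigma_max(A) = sqrt(lambda_max(A^T A)). Form the symmetric matrix M = A^T A =
[[30, 15, 9],
 [15, 50, 40],
 [9, 40, 50]].
Its characteristic polynomial (trace, sum of principal 2x2 minors, determinant of M give the coefficients) is
  p(λ) = det(λ I - M) = λ^3 - 130λ^2 + 3594λ - 22500.
No integer candidate from the rational root theorem (±divisors of 22500) is a root, so the roots are irrational. The cubic discriminant is Δ = 10427444064 > 0, so there are three distinct real roots. p(8) = -1556 and p(9) = 45 have opposite signs, so a root lies in (8, 9); Newton's method refines it to λ ≈ 8.97. p(26) = 640 and p(27) = -549 have opposite signs, so a root lies in (26, 27); Newton's method refines it to λ ≈ 26.5488. p(94) = -2760 and p(95) = 3055 have opposite signs, so a root lies in (94, 95); Newton's method refines it to λ ≈ 94.4812. Check (Vieta): the three roots sum to 130, matching tr M = 130.
So the eigenvalues of A^T A are ≈ 8.97, 26.5488, 94.4812 (all ≥ 0, as they must be for A^T A). The largest is λ_max ≈ 94.4812, hence ||A||_2 = sqrt(λ_max) ≈ 9.7201.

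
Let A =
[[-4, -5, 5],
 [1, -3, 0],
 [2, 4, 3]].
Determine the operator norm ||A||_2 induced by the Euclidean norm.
||A||_2 ≈ 8.5464 (= sqrt(largest eigenvalue of A^T A))

||A||_2 = sigma_max(A) = sqrt(lambda_max(A^T A)). Form the symmetric matrix M = A^T A =
[[21, 25, -14],
 [25, 50, -13],
 [-14, -13, 34]].
Its characteristic polynomial (trace, sum of principal 2x2 minors, determinant of M give the coefficients) is
  p(λ) = det(λ I - M) = λ^3 - 105λ^2 + 2474λ - 10201.
No integer candidate from the rational root theorem (±divisors of 10201) is a root, so the roots are irrational. The cubic discriminant is Δ = 4563329737 > 0, so there are three distinct real roots. p(5) = -331 and p(6) = 1079 have opposite signs, so a root lies in (5, 6); Newton's method refines it to λ ≈ 5.2238. p(26) = 719 and p(27) = -265 have opposite signs, so a root lies in (26, 27); Newton's method refines it to λ ≈ 26.7357. p(73) = -127 and p(74) = 3119 have opposite signs, so a root lies in (73, 74); Newton's method refines it to λ ≈ 73.0405. Check (Vieta): the three roots sum to 105, matching tr M = 105.
So the eigenvalues of A^T A are ≈ 5.2238, 26.7357, 73.0405 (all ≥ 0, as they must be for A^T A). The largest is λ_max ≈ 73.0405, hence ||A||_2 = sqrt(λ_max) ≈ 8.5464.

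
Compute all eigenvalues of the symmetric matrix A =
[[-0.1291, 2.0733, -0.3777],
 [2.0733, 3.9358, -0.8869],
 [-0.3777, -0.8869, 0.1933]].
sigma(A) ≈ {-1, 0, 5}

A is real symmetric, so its spectrum consists of real eigenvalues. Expanding the characteristic polynomial of the displayed matrix gives
  det(λ I - A) = p(λ) = λ^3 + (-4)λ^2 + (-5)λ + (0).
Solving p(λ) = 0 yields eigenvalues ≈ -1, 0, 5. (A is shown rounded to 4 decimals, so these recover the underlying integer eigenvalues to within that precision.)
Verification: the trace of A = 4 equals the sum of eigenvalues 4, and det(A) ≈ -0.0000 matches the eigenvalue product 0.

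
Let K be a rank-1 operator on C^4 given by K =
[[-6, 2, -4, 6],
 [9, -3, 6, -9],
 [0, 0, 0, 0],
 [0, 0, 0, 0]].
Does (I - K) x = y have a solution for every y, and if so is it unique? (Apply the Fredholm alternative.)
(I - K) is invertible (det(I - K) = 10 ≠ 0), so for every y in C^4 the equation (I - K) x = y has a unique solution.

K has rank 1, so it is an outer product K = u v^T: every row of K is a multiple of one row vector. Reading off the entries, u = (2, -3, 0, 0) and v = (-3, 1, -2, 3) (row i of K equals u_i·v^T). A rank-one matrix u v^T satisfies K u = u (v·u) and kills the (3)-dimensional subspace v^⊥, so its characteristic polynomial is lambda^3 (lambda - v·u) with v·u = tr K = -9. Hence the eigenvalues of I - K are 1 (multiplicity 3) and 1 - (-9) = 10, so det(I - K) = 10. (Direct check: I - K =
[[7, -2, 4, -6],
 [-9, 4, -6, 9],
 [0, 0, 1, 0],
 [0, 0, 0, 1]]
has determinant 10.) The finite-dimensional Fredholm alternative says: either (I - K) is invertible, or ker(I - K) ≠ {0} and then range(I - K) = ker((I - K)^*)^⊥, with dim ker(I - K) = dim ker((I - K)^*). Since det(I - K) ≠ 0, 1 is not an eigenvalue of K and ker(I - K) = {0}, so we are in the first case: for every y there is a unique x = (I - K)^(-1) y. Explicitly, by the Sherman–Morrison formula, (I - u v^T)^(-1) = I + u v^T/(1 - v·u), i.e. (I - K)^(-1) = I + K/(10).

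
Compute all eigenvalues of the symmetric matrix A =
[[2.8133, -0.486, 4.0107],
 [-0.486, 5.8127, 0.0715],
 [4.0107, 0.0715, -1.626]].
sigma(A) ≈ {-4, 5, 6}

A is real symmetric, so its spectrum consists of real eigenvalues. Expanding the characteristic polynomial of the displayed matrix gives
  det(λ I - A) = p(λ) = λ^3 + (-7)λ^2 + (-14)λ + (120).
Solving p(λ) = 0 yields eigenvalues ≈ -4, 5, 6. (A is shown rounded to 4 decimals, so these recover the underlying integer eigenvalues to within that precision.)
Verification: the trace of A = 7 equals the sum of eigenvalues 7, and det(A) ≈ -120.0003 matches the eigenvalue product -120.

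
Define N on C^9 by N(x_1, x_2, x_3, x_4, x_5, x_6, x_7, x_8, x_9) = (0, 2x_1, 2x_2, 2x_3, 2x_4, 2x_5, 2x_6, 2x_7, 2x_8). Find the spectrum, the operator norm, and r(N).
sigma(N) = {0}; ||N|| = 2; r(N) = 0. (N is nilpotent with N^9 = 0.)

On C^9, N is a strictly lower-triangular matrix with 2 on the subdiagonal and zeros elsewhere, so its characteristic polynomial is lambda^9 and every eigenvalue is 0: sigma(N) = {0}. For the operator norm, N e_i = 2e_{i+1} for i = 1, ..., 8 and N e_9 = 0, so the singular values of N are 2 (with multiplicity 8) and 0; hence ||N|| = 2. The spectral radius r(N) = max|lambda| = 0. Note ||N|| > r(N) — characteristic of non-normal nilpotent operators. Indeed N^9 = 0.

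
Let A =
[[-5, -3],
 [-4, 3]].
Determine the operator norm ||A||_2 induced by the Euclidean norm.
||A||_2 = sqrt((59 + sqrt(565))/2) ≈ 6.4331 (= sqrt(largest eigenvalue of A^T A))

||A||_2 = sigma_max(A) = sqrt(lambda_max(A^T A)). Form the symmetric matrix M = A^T A =
[[41, 3],
 [3, 18]].
Its characteristic polynomial (trace, determinant of M give the coefficients) is
  p(λ) = det(λ I - M) = λ^2 - 59λ + 729.
For λ^2 - 59λ + 729 the discriminant is 565. It is nonnegative but not a perfect square, so the roots are real and irrational: λ = (59 ± sqrt(565))/2 ≈ 41.3849, 17.6151.
So the eigenvalues of A^T A are ≈ 17.6151, 41.3849 (all ≥ 0, as they must be for A^T A). The largest is λ_max = (59 + sqrt(565))/2 ≈ 41.3849, hence ||A||_2 = sqrt(λ_max) = sqrt((59 + sqrt(565))/2) ≈ 6.4331.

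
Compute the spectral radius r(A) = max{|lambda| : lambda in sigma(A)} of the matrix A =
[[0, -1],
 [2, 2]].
r(A) = sqrt(2) ≈ 1.4142

The eigenvalues of A are the roots of its characteristic polynomial. With M = A (coefficients from the trace and determinant):
  p(λ) = det(λ I - M) = λ^2 - 2λ + 2.
For λ^2 - 2λ + 2 the discriminant is -4. It is negative, so the roots are the complex-conjugate pair λ = 1 ± (sqrt(4)/2) i ≈ 1 ± 1i. For a conjugate pair the product of the roots equals the constant term, so |λ|^2 = 2 and |λ| = sqrt(2) ≈ 1.4142.
Thus the eigenvalues (to 4 decimals) are 1 ± 1i (modulus 1.4142). The spectral radius is the largest modulus: r(A) = sqrt(2) ≈ 1.4142. (Cross-check: r(A) ≤ ||A||_2 ≈ 2.9208; equality holds whenever A is normal, though it can also hold for some non-normal A.)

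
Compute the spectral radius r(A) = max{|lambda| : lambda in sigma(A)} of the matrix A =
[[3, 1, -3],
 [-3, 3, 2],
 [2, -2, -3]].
r(A) ≈ 3.4471

The eigenvalues of A are the roots of its characteristic polynomial. With M = A (coefficients from the trace, the sum of principal 2x2 minors, and det A):
  p(λ) = det(λ I - M) = λ^3 - 3λ^2 + 4λ + 20.
No integer candidate from the rational root theorem (±divisors of 20) is a root, so the roots are irrational. The cubic discriminant is Δ = -13072 < 0, so there is one real root and a complex-conjugate pair. p(-2) = -8 and p(-1) = 12 have opposite signs, so a root lies in (-2, -1); Newton's method refines it to λ ≈ -1.6832. Dividing out (λ - (-1.6832)) leaves approximately λ^2 - 4.6832λ + 11.8825. For λ^2 - 4.6832λ + 11.8825 the discriminant is -25.5979. It is negative, so the remaining roots are the complex-conjugate pair λ ≈ 2.3416 ± 2.5297i. Their product equals the constant term, so |λ|^2 ≈ 11.8825 and |λ| ≈ 3.4471.
Thus the eigenvalues (to 4 decimals) are -1.6832 (modulus 1.6832); 2.3416 ± 2.5297i (modulus 3.4471). The spectral radius is the largest modulus: r(A) ≈ 3.4471. (Cross-check: r(A) ≤ ||A||_2 ≈ 6.9476; equality holds whenever A is normal, though it can also hold for some non-normal A.)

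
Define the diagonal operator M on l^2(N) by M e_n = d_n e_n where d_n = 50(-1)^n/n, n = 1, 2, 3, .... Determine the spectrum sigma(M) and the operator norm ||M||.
sigma(M) = {50(-1)^n/n : n ≥ 1} ∪ {0}; ||M|| = 50

A bounded diagonal operator on l^2 with diagonal entries d_n has spectrum equal to the closure of {d_n : n ≥ 1}: every d_n is an eigenvalue (with eigenvector e_n), so {d_n} ⊂ sigma(M); the spectrum is closed, so its closure is too; and for lambda not in the closure, (M - lambda I) has bounded inverse (the diagonal entries 1/(d_n - lambda) are bounded). For our sequence d_n = 50(-1)^n/n, n = 1, 2, 3, ...:
  - {d_n} = {50(-1)^n/n : n ≥ 1}; the only limit point is 0
  - closure = {50(-1)^n/n : n ≥ 1} ∪ {0}
For the norm: a diagonal operator has ||M|| = sup_n |d_n|. Here |d_n| = 50/n is decreasing, so sup_n |d_n| = |d_1| = 50. So ||M|| = 50.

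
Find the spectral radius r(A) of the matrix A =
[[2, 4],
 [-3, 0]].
r(A) = sqrt(12) ≈ 3.4641

The eigenvalues of A are the roots of its characteristic polynomial. With M = A (coefficients from the trace and determinant):
  p(λ) = det(λ I - M) = λ^2 - 2λ + 12.
For λ^2 - 2λ + 12 the discriminant is -44. It is negative, so the roots are the complex-conjugate pair λ = 1 ± (sqrt(44)/2) i ≈ 1 ± 3.3166i. For a conjugate pair the product of the roots equals the constant term, so |λ|^2 = 12 and |λ| = sqrt(12) ≈ 3.4641.
Thus the eigenvalues (to 4 decimals) are 1 ± 3.3166i (modulus 3.4641). The spectral radius is the largest modulus: r(A) = sqrt(12) ≈ 3.4641. (Cross-check: r(A) ≤ ||A||_2 ≈ 4.7581; equality holds whenever A is normal, though it can also hold for some non-normal A.)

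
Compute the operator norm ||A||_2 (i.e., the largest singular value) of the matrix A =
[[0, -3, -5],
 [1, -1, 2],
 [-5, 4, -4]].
||A||_2 ≈ 8.0737 (= sqrt(largest eigenvalue of A^T A))

||A||_2 = sigma_max(A) = sqrt(lambda_max(A^T A)). Form the symmetric matrix M = A^T A =
[[26, -21, 22],
 [-21, 26, -3],
 [22, -3, 45]].
Its characteristic polynomial (trace, sum of principal 2x2 minors, determinant of M give the coefficients) is
  p(λ) = det(λ I - M) = λ^3 - 97λ^2 + 2082λ - 529.
No integer candidate from the rational root theorem (±divisors of 529) is a root, so the roots are irrational. The cubic discriminant is Δ = 4670070857 > 0, so there are three distinct real roots. p(0) = -529 and p(1) = 1457 have opposite signs, so a root lies in (0, 1); Newton's method refines it to λ ≈ 0.2572. p(31) = 587 and p(32) = -465 have opposite signs, so a root lies in (31, 32); Newton's method refines it to λ ≈ 31.5586. p(65) = -399 and p(66) = 1847 have opposite signs, so a root lies in (65, 66); Newton's method refines it to λ ≈ 65.1843. Check (Vieta): the three roots sum to 97, matching tr M = 97.
So the eigenvalues of A^T A are ≈ 0.2572, 31.5586, 65.1843 (all ≥ 0, as they must be for A^T A). The largest is λ_max ≈ 65.1843, hence ||A||_2 = sqrt(λ_max) ≈ 8.0737.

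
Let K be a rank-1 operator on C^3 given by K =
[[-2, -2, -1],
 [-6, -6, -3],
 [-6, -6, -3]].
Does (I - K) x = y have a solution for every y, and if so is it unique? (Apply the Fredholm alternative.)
(I - K) is invertible (det(I - K) = 12 ≠ 0), so for every y in C^3 the equation (I - K) x = y has a unique solution.

K has rank 1, so it is an outer product K = u v^T: every row of K is a multiple of one row vector. Reading off the entries, u = (-1, -3, -3) and v = (2, 2, 1) (row i of K equals u_i·v^T). A rank-one matrix u v^T satisfies K u = u (v·u) and kills the (2)-dimensional subspace v^⊥, so its characteristic polynomial is lambda^2 (lambda - v·u) with v·u = tr K = -11. Hence the eigenvalues of I - K are 1 (multiplicity 2) and 1 - (-11) = 12, so det(I - K) = 12. (Direct check: I - K =
[[3, 2, 1],
 [6, 7, 3],
 [6, 6, 4]]
has determinant 12.) The finite-dimensional Fredholm alternative says: either (I - K) is invertible, or ker(I - K) ≠ {0} and then range(I - K) = ker((I - K)^*)^⊥, with dim ker(I - K) = dim ker((I - K)^*). Since det(I - K) ≠ 0, 1 is not an eigenvalue of K and ker(I - K) = {0}, so we are in the first case: for every y there is a unique x = (I - K)^(-1) y. Explicitly, by the Sherman–Morrison formula, (I - u v^T)^(-1) = I + u v^T/(1 - v·u), i.e. (I - K)^(-1) = I + K/(12).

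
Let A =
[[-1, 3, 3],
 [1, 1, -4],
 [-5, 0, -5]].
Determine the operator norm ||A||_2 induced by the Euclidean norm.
||A||_2 = sqrt((68 + sqrt(2724))/2) ≈ 7.7522 (= sqrt(largest eigenvalue of A^T A))

||A||_2 = sigma_max(A) = sqrt(lambda_max(A^T A)). Form the symmetric matrix M = A^T A =
[[27, -2, 18],
 [-2, 10, 5],
 [18, 5, 50]].
Its characteristic polynomial (trace, sum of principal 2x2 minors, determinant of M give the coefficients) is
  p(λ) = det(λ I - M) = λ^3 - 87λ^2 + 1767λ - 9025.
By the rational root theorem any rational root is an integer divisor of 9025. Testing λ = 19: p(19) = 6859 - 31407 + 33573 - 9025 = 0, so λ = 19 is a root. Dividing out (λ - 19) leaves p(λ) = (λ - 19)(λ^2 - 68λ + 475). For λ^2 - 68λ + 475 the discriminant is 2724. It is nonnegative but not a perfect square, so the roots are real and irrational: λ = (68 ± sqrt(2724))/2 ≈ 60.096, 7.904.
So the eigenvalues of A^T A are ≈ 7.904, 19, 60.096 (all ≥ 0, as they must be for A^T A). The largest is λ_max = (68 + sqrt(2724))/2 ≈ 60.096, hence ||A||_2 = sqrt(λ_max) = sqrt((68 + sqrt(2724))/2) ≈ 7.7522.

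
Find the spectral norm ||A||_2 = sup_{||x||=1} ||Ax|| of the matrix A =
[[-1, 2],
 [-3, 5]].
||A||_2 = sqrt((39 + sqrt(1517))/2) ≈ 6.2429 (= sqrt(largest eigenvalue of A^T A))

||A||_2 = sigma_max(A) = sqrt(lambda_max(A^T A)). Form the symmetric matrix M = A^T A =
[[10, -17],
 [-17, 29]].
Its characteristic polynomial (trace, determinant of M give the coefficients) is
  p(λ) = det(λ I - M) = λ^2 - 39λ + 1.
For λ^2 - 39λ + 1 the discriminant is 1517. It is nonnegative but not a perfect square, so the roots are real and irrational: λ = (39 ± sqrt(1517))/2 ≈ 38.9743, 0.0257.
So the eigenvalues of A^T A are ≈ 0.0257, 38.9743 (all ≥ 0, as they must be for A^T A). The largest is λ_max = (39 + sqrt(1517))/2 ≈ 38.9743, hence ||A||_2 = sqrt(λ_max) = sqrt((39 + sqrt(1517))/2) ≈ 6.2429.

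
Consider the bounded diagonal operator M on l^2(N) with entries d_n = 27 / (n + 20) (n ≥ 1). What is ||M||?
||M|| = 9/7 (attained at n = 1)

For M diagonal, ||M|| = sup_n |d_n| = sup_n 27/(n + 20). This is positive and strictly decreasing in n, so the supremum is attained at n = 1: d_1 = 27/(1 + 20) = 9/7. Hence ||M|| = 9/7.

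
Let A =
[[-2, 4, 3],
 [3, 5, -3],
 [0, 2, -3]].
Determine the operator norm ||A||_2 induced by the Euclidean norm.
||A||_2 ≈ 7.2735 (= sqrt(largest eigenvalue of A^T A))

||A||_2 = sigma_max(A) = sqrt(lambda_max(A^T A)). Form the symmetric matrix M = A^T A =
[[13, 7, -15],
 [7, 45, -9],
 [-15, -9, 27]].
Its characteristic polynomial (trace, sum of principal 2x2 minors, determinant of M give the coefficients) is
  p(λ) = det(λ I - M) = λ^3 - 85λ^2 + 1796λ - 5184.
No integer candidate from the rational root theorem (±divisors of 5184) is a root, so the roots are irrational. The cubic discriminant is Δ = 917170064 > 0, so there are three distinct real roots. p(3) = -534 and p(4) = 704 have opposite signs, so a root lies in (3, 4); Newton's method refines it to λ ≈ 3.4167. p(28) = 416 and p(29) = -196 have opposite signs, so a root lies in (28, 29); Newton's method refines it to λ ≈ 28.6795. p(52) = -1024 and p(53) = 116 have opposite signs, so a root lies in (52, 53); Newton's method refines it to λ ≈ 52.9038. Check (Vieta): the three roots sum to 85, matching tr M = 85.
So the eigenvalues of A^T A are ≈ 3.4167, 28.6795, 52.9038 (all ≥ 0, as they must be for A^T A). The largest is λ_max ≈ 52.9038, hence ||A||_2 = sqrt(λ_max) ≈ 7.2735.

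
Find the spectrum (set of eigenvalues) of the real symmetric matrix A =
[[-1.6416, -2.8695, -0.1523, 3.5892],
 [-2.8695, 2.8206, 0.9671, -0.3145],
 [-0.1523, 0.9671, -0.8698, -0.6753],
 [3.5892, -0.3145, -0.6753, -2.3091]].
sigma(A) ≈ {-6, -1, 0, 5}

A is real symmetric, so its spectrum consists of real eigenvalues. Expanding the characteristic polynomial of the displayed matrix gives
  det(λ I - A) = p(λ) = λ^4 + (2)λ^3 + (-29)λ^2 + (-29.9979)λ + (0).
Solving p(λ) = 0 yields eigenvalues ≈ -6, -1, 0, 5. (A is shown rounded to 4 decimals, so these recover the underlying integer eigenvalues to within that precision.)
Verification: the trace of A = -2 equals the sum of eigenvalues -2, and det(A) ≈ 0.0004 matches the eigenvalue product 0.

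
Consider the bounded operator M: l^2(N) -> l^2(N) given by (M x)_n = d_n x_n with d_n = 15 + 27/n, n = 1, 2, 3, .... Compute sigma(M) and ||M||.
sigma(M) = {15 + 27/n : n ≥ 1} ∪ {15}; ||M|| = 42

A bounded diagonal operator on l^2 with diagonal entries d_n has spectrum equal to the closure of {d_n : n ≥ 1}: every d_n is an eigenvalue (with eigenvector e_n), so {d_n} ⊂ sigma(M); the spectrum is closed, so its closure is too; and for lambda not in the closure, (M - lambda I) has bounded inverse (the diagonal entries 1/(d_n - lambda) are bounded). For our sequence d_n = 15 + 27/n, n = 1, 2, 3, ...:
  - {d_n} = {15 + 27/n : n ≥ 1}; the only limit point is 15
  - closure = {15 + 27/n : n ≥ 1} ∪ {15}
For the norm: a diagonal operator has ||M|| = sup_n |d_n|. Here d_n = 15 + 27/n is positive and decreasing, so sup_n |d_n| = d_1 = 15 + 27 = 42. So ||M|| = 42.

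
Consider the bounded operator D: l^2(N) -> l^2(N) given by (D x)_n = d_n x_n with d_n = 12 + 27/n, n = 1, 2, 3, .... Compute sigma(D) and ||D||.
sigma(D) = {12 + 27/n : n ≥ 1} ∪ {12}; ||D|| = 39

A bounded diagonal operator on l^2 with diagonal entries d_n has spectrum equal to the closure of {d_n : n ≥ 1}: every d_n is an eigenvalue (with eigenvector e_n), so {d_n} ⊂ sigma(D); the spectrum is closed, so its closure is too; and for lambda not in the closure, (D - lambda I) has bounded inverse (the diagonal entries 1/(d_n - lambda) are bounded). For our sequence d_n = 12 + 27/n, n = 1, 2, 3, ...:
  - {d_n} = {12 + 27/n : n ≥ 1}; the only limit point is 12
  - closure = {12 + 27/n : n ≥ 1} ∪ {12}
For the norm: a diagonal operator has ||D|| = sup_n |d_n|. Here d_n = 12 + 27/n is positive and decreasing, so sup_n |d_n| = d_1 = 12 + 27 = 39. So ||D|| = 39.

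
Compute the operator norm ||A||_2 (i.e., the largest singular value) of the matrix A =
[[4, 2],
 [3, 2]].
||A||_2 = sqrt((33 + sqrt(1073))/2) ≈ 5.734 (= sqrt(largest eigenvalue of A^T A))

||A||_2 = sigma_max(A) = sqrt(lambda_max(A^T A)). Form the symmetric matrix M = A^T A =
[[25, 14],
 [14, 8]].
Its characteristic polynomial (trace, determinant of M give the coefficients) is
  p(λ) = det(λ I - M) = λ^2 - 33λ + 4.
For λ^2 - 33λ + 4 the discriminant is 1073. It is nonnegative but not a perfect square, so the roots are real and irrational: λ = (33 ± sqrt(1073))/2 ≈ 32.8783, 0.1217.
So the eigenvalues of A^T A are ≈ 0.1217, 32.8783 (all ≥ 0, as they must be for A^T A). The largest is λ_max = (33 + sqrt(1073))/2 ≈ 32.8783, hence ||A||_2 = sqrt(λ_max) = sqrt((33 + sqrt(1073))/2) ≈ 5.734.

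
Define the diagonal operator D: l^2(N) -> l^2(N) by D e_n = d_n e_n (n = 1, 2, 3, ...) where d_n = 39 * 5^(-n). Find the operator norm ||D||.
||D|| = 39/5 (attained at n = 1)

For D diagonal, ||D|| = sup_n |d_n|. The sequence d_n = 39 * 5^(-n) is positive and strictly decreasing (ratio 5^(-1) < 1), so the supremum is d_1 = 39/5. Hence ||D|| = 39/5.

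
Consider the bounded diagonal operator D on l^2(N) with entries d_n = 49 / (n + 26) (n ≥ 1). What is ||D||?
||D|| = 49/27 (attained at n = 1)

For D diagonal, ||D|| = sup_n |d_n| = sup_n 49/(n + 26). This is positive and strictly decreasing in n, so the supremum is attained at n = 1: d_1 = 49/(1 + 26) = 49/27. Hence ||D|| = 49/27.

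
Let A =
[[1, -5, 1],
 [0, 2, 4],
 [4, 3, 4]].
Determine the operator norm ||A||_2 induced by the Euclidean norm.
||A||_2 ≈ 7.5894 (= sqrt(largest eigenvalue of A^T A))

||A||_2 = sigma_max(A) = sqrt(lambda_max(A^T A)). Form the symmetric matrix M = A^T A =
[[17, 7, 17],
 [7, 38, 15],
 [17, 15, 33]].
Its characteristic polynomial (trace, sum of principal 2x2 minors, determinant of M give the coefficients) is
  p(λ) = det(λ I - M) = λ^3 - 88λ^2 + 1898λ - 8464.
No integer candidate from the rational root theorem (±divisors of 8464) is a root, so the roots are irrational. The cubic discriminant is Δ = 987828832 > 0, so there are three distinct real roots. p(6) = -28 and p(7) = 853 have opposite signs, so a root lies in (6, 7); Newton's method refines it to λ ≈ 6.0295. p(24) = 224 and p(25) = -389 have opposite signs, so a root lies in (24, 25); Newton's method refines it to λ ≈ 24.371. p(57) = -997 and p(58) = 700 have opposite signs, so a root lies in (57, 58); Newton's method refines it to λ ≈ 57.5995. Check (Vieta): the three roots sum to 88, matching tr M = 88.
So the eigenvalues of A^T A are ≈ 6.0295, 24.371, 57.5995 (all ≥ 0, as they must be for A^T A). The largest is λ_max ≈ 57.5995, hence ||A||_2 = sqrt(λ_max) ≈ 7.5894.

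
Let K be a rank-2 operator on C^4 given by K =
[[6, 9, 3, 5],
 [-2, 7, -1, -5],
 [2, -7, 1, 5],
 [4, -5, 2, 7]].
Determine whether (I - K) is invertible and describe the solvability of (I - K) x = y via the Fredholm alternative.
(I - K) is invertible (det(I - K) = 83 ≠ 0), so for every y in C^4 the equation (I - K) x = y has a unique solution.

K has rank 2 and factors as K = U V^T = u1 v1^T + u2 v2^T with u1 = (-3, 1, -1, -2), v1 = (-2, -2, -1, -2), u2 = (-1, -3, 3, 3), v2 = (0, -3, 0, 1) (multiplying out reproduces the displayed K). The nonzero eigenvalues of U V^T coincide with those of the 2 x 2 matrix G = V^T U = [[v1·u1, v1·u2], [v2·u1, v2·u2]] = [[9, -1], [-5, 12]], and by the Sylvester determinant identity det(I_4 - U V^T) = det(I_2 - V^T U) = det([[-8, 1], [5, -11]]) = (-8)(-11) - (1)(5) = 83. (Direct check: I - K =
[[-5, -9, -3, -5],
 [2, -6, 1, 5],
 [-2, 7, 0, -5],
 [-4, 5, -2, -6]]
has determinant 83.) The finite-dimensional Fredholm alternative says: either (I - K) is invertible, or ker(I - K) ≠ {0} and then range(I - K) = ker((I - K)^*)^⊥, with dim ker(I - K) = dim ker((I - K)^*). Since det(I - K) ≠ 0, 1 is not an eigenvalue of K and ker(I - K) = {0}, so we are in the first case: for every y there is a unique x = (I - K)^(-1) y. (Explicitly, by the Woodbury identity, (I - U V^T)^(-1) = I + U (I_2 - G)^(-1) V^T.)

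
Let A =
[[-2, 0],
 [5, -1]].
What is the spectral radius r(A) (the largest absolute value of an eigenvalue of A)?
r(A) = 2

The eigenvalues of A are the roots of its characteristic polynomial. With M = A (coefficients from the trace and determinant):
  p(λ) = det(λ I - M) = λ^2 + 3λ + 2.
For λ^2 + 3λ + 2 the discriminant is 1. It is a perfect square (1^2), so the roots are rational: λ = (-3 ± 1)/2 = -1, -2.
Thus the eigenvalues (to 4 decimals) are -1 (modulus 1); -2 (modulus 2). The spectral radius is the largest modulus: r(A) = 2. (Cross-check: r(A) ≤ ||A||_2 ≈ 5.465; equality holds whenever A is normal, though it can also hold for some non-normal A.)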